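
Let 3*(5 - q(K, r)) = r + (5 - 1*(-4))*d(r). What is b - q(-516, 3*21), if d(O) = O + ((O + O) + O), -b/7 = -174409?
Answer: 1221635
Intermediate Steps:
b = 1220863 (b = -7*(-174409) = 1220863)
d(O) = 4*O (d(O) = O + (2*O + O) = O + 3*O = 4*O)
q(K, r) = 5 - 37*r/3 (q(K, r) = 5 - (r + (5 - 1*(-4))*(4*r))/3 = 5 - (r + (5 + 4)*(4*r))/3 = 5 - (r + 9*(4*r))/3 = 5 - (r + 36*r)/3 = 5 - 37*r/3)
b - q(-516, 3*21) = 1220863 - (5 - 37*21) = 1220863 - (5 - 37/3*63) = 1220863 - (5 - 777) = 1220863 - 1*(-772) = 1220863 + 772 = 1221635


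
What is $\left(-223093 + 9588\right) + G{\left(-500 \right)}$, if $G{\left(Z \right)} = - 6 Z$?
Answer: $-210505$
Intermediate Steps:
$\left(-223093 + 9588\right) + G{\left(-500 \right)} = \left(-223093 + 9588\right) - -3000 = -213505 + 3000 = -210505$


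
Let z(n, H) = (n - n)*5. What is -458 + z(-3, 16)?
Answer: -458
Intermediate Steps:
z(n, H) = 0 (z(n, H) = 0*5 = 0)
-458 + z(-3, 16) = -458 + 0 = -458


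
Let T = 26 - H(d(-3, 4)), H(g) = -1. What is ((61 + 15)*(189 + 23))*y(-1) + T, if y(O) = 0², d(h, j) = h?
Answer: 27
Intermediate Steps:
y(O) = 0
T = 27 (T = 26 - 1*(-1) = 26 + 1 = 27)
((61 + 15)*(189 + 23))*y(-1) + T = ((61 + 15)*(189 + 23))*0 + 27 = (76*212)*0 + 27 = 16112*0 + 27 = 0 + 27 = 27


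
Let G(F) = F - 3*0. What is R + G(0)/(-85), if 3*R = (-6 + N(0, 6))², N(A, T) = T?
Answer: 0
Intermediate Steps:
G(F) = F (G(F) = F + 0 = F)
R = 0 (R = (-6 + 6)²/3 = (⅓)*0² = (⅓)*0 = 0)
R + G(0)/(-85) = 0 + 0/(-85) = 0 + 0*(-1/85) = 0 + 0 = 0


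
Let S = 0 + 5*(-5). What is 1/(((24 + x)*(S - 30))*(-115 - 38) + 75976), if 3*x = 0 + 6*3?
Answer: 1/328426 ≈ 3.0448e-6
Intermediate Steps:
x = 6 (x = (0 + 6*3)/3 = (0 + 18)/3 = (⅓)*18 = 6)
S = -25 (S = 0 - 25 = -25)
1/(((24 + x)*(S - 30))*(-115 - 38) + 75976) = 1/(((24 + 6)*(-25 - 30))*(-115 - 38) + 75976) = 1/((30*(-55))*(-153) + 75976) = 1/(-1650*(-153) + 75976) = 1/(252450 + 75976) = 1/328426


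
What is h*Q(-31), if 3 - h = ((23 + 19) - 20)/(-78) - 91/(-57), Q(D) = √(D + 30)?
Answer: 1249*I/741 ≈ 1.6856*I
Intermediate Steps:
Q(D) = √(30 + D)
h = 1249/741 (h = 3 - (((23 + 19) - 20)/(-78) - 91/(-57)) = 3 - ((42 - 20)*(-1/78) - 91*(-1/57)) = 3 - (22*(-1/78) + 91/57) = 3 - (-11/39 + 91/57) = 3 - 1*974/741 = 3 - 974/741 = 1249/741 ≈ 1.6856)
h*Q(-31) = 1249*√(30 - 31)/741 = 1249*√(-1)/741 = 1249*I/741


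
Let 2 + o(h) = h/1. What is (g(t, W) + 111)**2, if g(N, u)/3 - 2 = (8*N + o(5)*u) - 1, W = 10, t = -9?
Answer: 144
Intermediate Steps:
o(h) = -2 + h (o(h) = -2 + h/1 = -2 + h*1 = -2 + h)
g(N, u) = 3 + 9*u + 24*N (g(N, u) = 6 + 3*((8*N + (-2 + 5)*u) - 1) = 6 + 3*((8*N + 3*u) - 1) = 6 + 3*((3*u + 8*N) - 1) = 6 + 3*(-1 + 3*u + 8*N) = 6 + (-3 + 9*u + 24*N) = 3 + 9*u + 24*N)
(g(t, W) + 111)**2 = ((3 + 9*10 + 24*(-9)) + 111)**2 = ((3 + 90 - 216) + 111)**2 = (-123 + 111)**2 = (-12)**2 = 144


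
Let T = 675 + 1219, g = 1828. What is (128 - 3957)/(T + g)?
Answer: -3829/3722 ≈ -1.0287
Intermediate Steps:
T = 1894
(128 - 3957)/(T + g) = (128 - 3957)/(1894 + 1828) = -3829/3722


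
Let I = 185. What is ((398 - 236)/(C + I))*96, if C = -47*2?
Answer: 15552/91 ≈ 170.90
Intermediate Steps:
C = -94
((398 - 236)/(C + I))*96 = ((398 - 236)/(-94 + 185))*96 = (162/91)*96 = 15552/91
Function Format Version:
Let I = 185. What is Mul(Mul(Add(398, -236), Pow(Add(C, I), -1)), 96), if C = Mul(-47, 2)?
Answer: Rational(15552, 91) ≈ 170.90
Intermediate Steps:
C = -94
Mul(Mul(Add(398, -236), Pow(Add(C, I), -1)), 96) = Mul(Mul(Add(398, -236), Pow(Add(-94, 185), -1)), 96) = Mul(Mul(162, Pow(91, -1)), 96) = Mul(Mul(162, Rational(1, 91)), 96) = Mul(Rational(162, 91), 96) = Rational(15552, 91)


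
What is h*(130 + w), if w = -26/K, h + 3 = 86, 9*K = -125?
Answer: 1368172/125 ≈ 10945.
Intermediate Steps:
K = -125/9 (K = (⅑)*(-125) = -125/9 ≈ -13.889)
h = 83 (h = -3 + 86 = 83)
w = 234/125 (w = -26/(-125/9) = -26*(-9/125) = 234/125 ≈ 1.8720)
h*(130 + w) = 83*(130 + 234/125) = 83*(16484/125) = 1368172/125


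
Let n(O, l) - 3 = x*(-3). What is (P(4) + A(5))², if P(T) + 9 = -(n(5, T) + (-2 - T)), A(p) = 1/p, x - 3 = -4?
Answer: 1936/25 ≈ 77.440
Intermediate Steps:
x = -1 (x = 3 - 4 = -1)
n(O, l) = 6 (n(O, l) = 3 - 1*(-3) = 3 + 3 = 6)
P(T) = -13 + T (P(T) = -9 - (6 + (-2 - T)) = -9 - (4 - T) = -9 + (-4 + T) = -13 + T)
(P(4) + A(5))² = ((-13 + 4) + 1/5)² = (-9 + ⅕)² = (-44/5)² = 1936/25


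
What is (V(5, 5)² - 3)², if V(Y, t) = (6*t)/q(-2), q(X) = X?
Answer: 49284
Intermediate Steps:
V(Y, t) = -3*t (V(Y, t) = (6*t)/(-2) = (6*t)*(-½) = -3*t)
(V(5, 5)² - 3)² = ((-3*5)² - 3)² = ((-15)² - 3)² = (225 - 3)² = 222² = 49284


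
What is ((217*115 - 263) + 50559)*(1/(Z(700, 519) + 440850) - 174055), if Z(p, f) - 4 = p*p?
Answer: -12192151440710219/930854 ≈ -1.3098e+10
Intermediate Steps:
Z(p, f) = 4 + p**2 (Z(p, f) = 4 + p*p = 4 + p**2)
((217*115 - 263) + 50559)*(1/(Z(700, 519) + 440850) - 174055) = ((217*115 - 263) + 50559)*(1/((4 + 700**2) + 440850) - 174055) = ((24955 - 263) + 50559)*(1/((4 + 490000) + 440850) - 174055) = (24692 + 50559)*(1/(490004 + 440850) - 174055) = 75251*(1/930854 - 174055) = 75251*(-162019792969/930854) = -12192151440710219/930854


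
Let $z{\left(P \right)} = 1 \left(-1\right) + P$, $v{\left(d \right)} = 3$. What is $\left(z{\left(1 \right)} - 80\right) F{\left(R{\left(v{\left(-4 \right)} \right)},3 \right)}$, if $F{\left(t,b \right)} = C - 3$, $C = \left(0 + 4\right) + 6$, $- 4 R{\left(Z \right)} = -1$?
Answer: $-560$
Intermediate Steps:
$R{\left(Z \right)} = \frac{1}{4}$ ($R{\left(Z \right)} = \left(- \frac{1}{4}\right) \left(-1\right) = \frac{1}{4}$)
$z{\left(P \right)} = -1 + P$
$C = 10$ ($C = 4 + 6 = 10$)
$F{\left(t,b \right)} = 7$ ($F{\left(t,b \right)} = 10 - 3 = 7$)
$\left(z{\left(1 \right)} - 80\right) F{\left(R{\left(v{\left(-4 \right)} \right)},3 \right)} = \left(\left(-1 + 1\right) - 80\right) 7 = \left(0 - 80\right) 7 = \left(-80\right) 7 = -560$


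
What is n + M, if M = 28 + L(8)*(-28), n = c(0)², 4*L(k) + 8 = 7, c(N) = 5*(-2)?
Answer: 135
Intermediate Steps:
c(N) = -10
L(k) = -¼ (L(k) = -2 + (¼)*7 = -2 + 7/4 = -¼)
n = 100 (n = (-10)² = 100)
M = 35 (M = 28 - ¼*(-28) = 28 + 7 = 35)
n + M = 100 + 35 = 135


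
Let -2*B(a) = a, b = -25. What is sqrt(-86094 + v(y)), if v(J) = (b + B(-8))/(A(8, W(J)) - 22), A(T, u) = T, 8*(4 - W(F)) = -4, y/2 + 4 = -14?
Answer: I*sqrt(344370)/2 ≈ 293.42*I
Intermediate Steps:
B(a) = -a/2
y = -36 (y = -8 + 2*(-14) = -8 - 28 = -36)
W(F) = 9/2 (W(F) = 4 - 1/8*(-4) = 4 + 1/2 = 9/2)
v(J) = 3/2 (v(J) = (-25 - 1/2*(-8))/(8 - 22) = (-25 + 4)/(-14) = -21*(-1/14) = 3/2)
sqrt(-86094 + v(y)) = sqrt(-86094 + 3/2) = sqrt(-172185/2) = I*sqrt(344370)/2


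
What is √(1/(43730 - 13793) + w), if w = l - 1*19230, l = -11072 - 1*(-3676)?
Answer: I*√23862859368657/29937 ≈ 163.17*I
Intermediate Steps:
l = -7396 (l = -11072 + 3676 = -7396)
w = -26626 (w = -7396 - 1*19230 = -7396 - 19230 = -26626)
√(1/(43730 - 13793) + w) = √(1/(43730 - 13793) - 26626) = √(1/29937 - 26626) = √(-797102561/29937) = I*√23862859368657/29937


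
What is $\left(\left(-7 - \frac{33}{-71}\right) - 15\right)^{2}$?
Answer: $\frac{2337841}{5041} \approx 463.77$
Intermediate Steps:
$\left(\left(-7 - \frac{33}{-71}\right) - 15\right)^{2} = \left(\left(-7 - - \frac{33}{71}\right) + \left(-33 + 18\right)\right)^{2} = \left(\left(-7 + \frac{33}{71}\right) - 15\right)^{2} = \left(- \frac{464}{71} - 15\right)^{2} = \left(- \frac{1529}{71}\right)^{2} = \frac{2337841}{5041}$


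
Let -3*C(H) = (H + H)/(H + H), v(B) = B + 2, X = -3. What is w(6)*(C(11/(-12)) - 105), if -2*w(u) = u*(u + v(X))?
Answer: 1580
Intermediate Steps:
v(B) = 2 + B
C(H) = -1/3 (C(H) = -(H + H)/(3*(H + H)) = -2*H/(3*(2*H)) = -2*H*1/(2*H)/3 = -1/3*1 = -1/3)
w(u) = -u*(-1 + u)/2 (w(u) = -u*(u + (2 - 3))/2 = -u*(u - 1)/2 = -u*(-1 + u)/2)
w(6)*(C(11/(-12)) - 105) = ((1/2)*6*(1 - 1*6))*(-1/3 - 105) = ((1/2)*6*(1 - 6))*(-316/3) = ((1/2)*6*(-5))*(-316/3) = -15*(-316/3) = 1580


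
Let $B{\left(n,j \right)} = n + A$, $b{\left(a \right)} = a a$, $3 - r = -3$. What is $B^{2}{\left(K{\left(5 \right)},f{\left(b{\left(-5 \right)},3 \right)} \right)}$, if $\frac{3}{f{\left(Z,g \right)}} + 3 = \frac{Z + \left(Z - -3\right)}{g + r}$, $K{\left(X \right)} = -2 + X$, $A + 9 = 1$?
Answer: $25$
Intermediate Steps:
$r = 6$ ($r = 3 - -3 = 3 + 3 = 6$)
$A = -8$ ($A = -9 + 1 = -8$)
$b{\left(a \right)} = a^{2}$
$f{\left(Z,g \right)} = \frac{3}{-3 + \frac{3 + 2 Z}{6 + g}}$ ($f{\left(Z,g \right)} = \frac{3}{-3 + \frac{Z + \left(Z - -3\right)}{g + 6}} = \frac{3}{-3 + \frac{Z + \left(Z + 3\right)}{6 + g}} = \frac{3}{-3 + \frac{Z + \left(3 + Z\right)}{6 + g}} = \frac{3}{-3 + \frac{3 + 2 Z}{6 + g}}$)
$B{\left(n,j \right)} = -8 + n$ ($B{\left(n,j \right)} = n - 8 = -8 + n$)
$B^{2}{\left(K{\left(5 \right)},f{\left(b{\left(-5 \right)},3 \right)} \right)} = \left(-8 + \left(-2 + 5\right)\right)^{2} = \left(-8 + 3\right)^{2} = \left(-5\right)^{2} = 25$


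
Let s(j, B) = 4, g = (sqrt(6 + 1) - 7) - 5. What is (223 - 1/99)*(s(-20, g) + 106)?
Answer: 220760/9 ≈ 24529.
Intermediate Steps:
g = -12 + sqrt(7) (g = (sqrt(7) - 7) - 5 = (-7 + sqrt(7)) - 5 = -12 + sqrt(7) ≈ -9.3542)
(223 - 1/99)*(s(-20, g) + 106) = (223 - 1/99)*(4 + 106) = (223 - 1*1/99)*110 = (223 - 1/99)*110 = (22076/99)*110 = 220760/9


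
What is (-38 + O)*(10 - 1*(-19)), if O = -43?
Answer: -2349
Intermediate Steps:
(-38 + O)*(10 - 1*(-19)) = (-38 - 43)*(10 - 1*(-19)) = -81*(10 + 19) = -81*29 = -2349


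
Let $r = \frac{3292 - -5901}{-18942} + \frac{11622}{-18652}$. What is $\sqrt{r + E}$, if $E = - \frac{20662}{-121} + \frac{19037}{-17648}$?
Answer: $\frac{\sqrt{6400030654425597994034013}}{194848360476} \approx 12.984$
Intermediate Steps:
$r = - \frac{48951470}{44163273}$ ($r = \left(3292 + 5901\right) \left(- \frac{1}{18942}\right) + 11622 \left(- \frac{1}{18652}\right) = 9193 \left(- \frac{1}{18942}\right) - \frac{5811}{9326} = - \frac{9193}{18942} - \frac{5811}{9326} = - \frac{48951470}{44163273} \approx -1.1084$)
$E = \frac{362339499}{2135408}$ ($E = \left(-20662\right) \left(- \frac{1}{121}\right) + 19037 \left(- \frac{1}{17648}\right) = \frac{20662}{121} - \frac{19037}{17648} = \frac{362339499}{2135408} \approx 169.68$)
$\sqrt{r + E} = \sqrt{- \frac{48951470}{44163273} + \frac{362339499}{2135408}} = \sqrt{\frac{1445233350215497}{8573327860944}} = \frac{\sqrt{6400030654425597994034013}}{194848360476}$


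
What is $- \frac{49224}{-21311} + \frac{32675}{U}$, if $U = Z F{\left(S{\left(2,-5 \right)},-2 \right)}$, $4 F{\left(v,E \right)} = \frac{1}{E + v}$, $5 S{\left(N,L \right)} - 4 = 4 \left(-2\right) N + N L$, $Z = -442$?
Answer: $\frac{8923991144}{4709731} \approx 1894.8$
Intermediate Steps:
$S{\left(N,L \right)} = \frac{4}{5} - \frac{8 N}{5} + \frac{L N}{5}$ ($S{\left(N,L \right)} = \frac{4}{5} + \frac{4 \left(-2\right) N + N L}{5} = \frac{4}{5} + \frac{- 8 N + L N}{5} = \frac{4}{5} + \left(- \frac{8 N}{5} + \frac{L N}{5}\right) = \frac{4}{5} - \frac{8 N}{5} + \frac{L N}{5}$)
$F{\left(v,E \right)} = \frac{1}{4 \left(E + v\right)}$
$U = \frac{1105}{64}$ ($U = - 442 \frac{1}{4 \left(-2 + \left(\frac{4}{5} - \frac{16}{5} + \frac{1}{5} \left(-5\right) 2\right)\right)} = - 442 \frac{1}{4 \left(-2 - \frac{22}{5}\right)} = - 442 \frac{1}{4 \left(- \frac{32}{5}\right)} = - 442 \cdot \frac{1}{4} \left(- \frac{5}{32}\right) = \left(-442\right) \left(- \frac{5}{128}\right) = \frac{1105}{64} \approx 17.266$)
$- \frac{49224}{-21311} + \frac{32675}{U} = - \frac{49224}{-21311} + \frac{32675}{\frac{1105}{64}} = \left(-49224\right) \left(- \frac{1}{21311}\right) + 32675 \cdot \frac{64}{1105} = \frac{49224}{21311} + \frac{418240}{221} = \frac{8923991144}{4709731}$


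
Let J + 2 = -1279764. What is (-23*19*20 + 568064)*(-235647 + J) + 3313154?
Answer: -847603547658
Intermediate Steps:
J = -1279766 (J = -2 - 1279764 = -1279766)
(-23*19*20 + 568064)*(-235647 + J) + 3313154 = (-23*19*20 + 568064)*(-235647 - 1279766) + 3313154 = (-437*20 + 568064)*(-1515413) + 3313154 = (-8740 + 568064)*(-1515413) + 3313154 = 559324*(-1515413) + 3313154 = -847606860812 + 3313154 = -847603547658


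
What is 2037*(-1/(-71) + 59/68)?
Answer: 8671509/4828 ≈ 1796.1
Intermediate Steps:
2037*(-1/(-71) + 59/68) = 2037*(-1*(-1/71) + 59*(1/68)) = 2037*(1/71 + 59/68) = 2037*(4257/4828) = 8671509/4828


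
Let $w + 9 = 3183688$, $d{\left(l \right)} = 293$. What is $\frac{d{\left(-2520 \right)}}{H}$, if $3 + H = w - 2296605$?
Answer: $\frac{293}{887071} \approx 0.0003303$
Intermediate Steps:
$w = 3183679$ ($w = -9 + 3183688 = 3183679$)
$H = 887071$ ($H = -3 + \left(3183679 - 2296605\right) = -3 + 887074 = 887071$)
$\frac{d{\left(-2520 \right)}}{H} = \frac{293}{887071}$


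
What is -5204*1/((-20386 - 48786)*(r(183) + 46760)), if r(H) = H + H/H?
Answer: 1301/811802592 ≈ 1.6026e-6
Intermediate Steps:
r(H) = 1 + H (r(H) = H + 1 = 1 + H)
-5204*1/((-20386 - 48786)*(r(183) + 46760)) = -5204*1/((-20386 - 48786)*((1 + 183) + 46760)) = -5204*(-1/(69172*(184 + 46760))) = -5204/((-69172*46944)) = -5204/(-3247210368) = -5204*(-1/3247210368) = 1301/811802592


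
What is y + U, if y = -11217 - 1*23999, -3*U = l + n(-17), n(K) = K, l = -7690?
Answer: -32647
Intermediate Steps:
U = 2569 (U = -(-7690 - 17)/3 = -1/3*(-7707) = 2569)
y = -35216 (y = -11217 - 23999 = -35216)
y + U = -35216 + 2569 = -32647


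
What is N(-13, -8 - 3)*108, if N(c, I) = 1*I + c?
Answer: -2592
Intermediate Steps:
N(c, I) = I + c
N(-13, -8 - 3)*108 = ((-8 - 3) - 13)*108 = (-11 - 13)*108 = -24*108 = -2592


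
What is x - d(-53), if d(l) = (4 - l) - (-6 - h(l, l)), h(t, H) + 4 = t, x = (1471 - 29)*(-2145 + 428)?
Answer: -2475920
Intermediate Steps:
x = -2475914 (x = 1442*(-1717) = -2475914)
h(t, H) = -4 + t
d(l) = 6 (d(l) = (4 - l) - (-6 - (-4 + l)) = (4 - l) - (-6 + (4 - l)) = (4 - l) - (-2 - l) = (4 - l) + (2 + l) = 6)
x - d(-53) = -2475914 - 1*6 = -2475914 - 6 = -2475920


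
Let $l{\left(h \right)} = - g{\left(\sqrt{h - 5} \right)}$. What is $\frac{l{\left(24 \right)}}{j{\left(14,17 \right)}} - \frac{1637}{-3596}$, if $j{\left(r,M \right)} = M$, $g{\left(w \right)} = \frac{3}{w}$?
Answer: $\frac{1637}{3596} - \frac{3 \sqrt{19}}{323} \approx 0.41474$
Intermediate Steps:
$l{\left(h \right)} = - \frac{3}{\sqrt{-5 + h}}$ ($l{\left(h \right)} = - \frac{3}{\sqrt{h - 5}} = - \frac{3}{\sqrt{-5 + h}}$)
$\frac{l{\left(24 \right)}}{j{\left(14,17 \right)}} - \frac{1637}{-3596} = \frac{\left(-3\right) \frac{1}{\sqrt{-5 + 24}}}{17} - \frac{1637}{-3596} = - \frac{3}{\sqrt{19}} \cdot \frac{1}{17} - - \frac{1637}{3596} = - 3 \frac{\sqrt{19}}{19} \cdot \frac{1}{17} + \frac{1637}{3596} = - \frac{3 \sqrt{19}}{19} \cdot \frac{1}{17} + \frac{1637}{3596} = - \frac{3 \sqrt{19}}{323} + \frac{1637}{3596} = \frac{1637}{3596} - \frac{3 \sqrt{19}}{323}$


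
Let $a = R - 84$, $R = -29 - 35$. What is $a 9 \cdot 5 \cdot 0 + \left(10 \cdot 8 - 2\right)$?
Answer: $78$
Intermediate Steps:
$R = -64$ ($R = -29 - 35 = -64$)
$a = -148$ ($a = -64 - 84 = -148$)
$a 9 \cdot 5 \cdot 0 + \left(10 \cdot 8 - 2\right) = - 148 \cdot 9 \cdot 5 \cdot 0 + \left(10 \cdot 8 - 2\right) = - 148 \cdot 9 \cdot 0 + \left(80 - 2\right) = \left(-148\right) 0 + 78 = 0 + 78 = 78$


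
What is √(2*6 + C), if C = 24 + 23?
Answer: √59 ≈ 7.6811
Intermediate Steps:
C = 47
√(2*6 + C) = √(2*6 + 47) = √(12 + 47) = √59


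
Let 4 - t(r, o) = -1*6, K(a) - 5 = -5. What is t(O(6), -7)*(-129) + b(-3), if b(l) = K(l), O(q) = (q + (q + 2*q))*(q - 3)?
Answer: -1290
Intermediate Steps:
K(a) = 0 (K(a) = 5 - 5 = 0)
O(q) = 4*q*(-3 + q) (O(q) = (q + 3*q)*(-3 + q) = (4*q)*(-3 + q) = 4*q*(-3 + q))
b(l) = 0
t(r, o) = 10 (t(r, o) = 4 - (-1)*6 = 4 - 1*(-6) = 4 + 6 = 10)
t(O(6), -7)*(-129) + b(-3) = 10*(-129) + 0 = -1290 + 0 = -1290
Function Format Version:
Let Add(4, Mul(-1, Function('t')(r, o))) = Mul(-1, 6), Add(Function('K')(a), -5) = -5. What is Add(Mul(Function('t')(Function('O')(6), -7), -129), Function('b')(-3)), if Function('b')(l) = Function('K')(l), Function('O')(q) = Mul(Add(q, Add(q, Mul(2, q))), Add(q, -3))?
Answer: -1290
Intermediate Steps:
Function('K')(a) = 0 (Function('K')(a) = Add(5, -5) = 0)
Function('O')(q) = Mul(4, q, Add(-3, q)) (Function('O')(q) = Mul(Add(q, Mul(3, q)), Add(-3, q)) = Mul(Mul(4, q), Add(-3, q)) = Mul(4, q, Add(-3, q)))
Function('b')(l) = 0
Function('t')(r, o) = 10 (Function('t')(r, o) = Add(4, Mul(-1, Mul(-1, 6))) = Add(4, Mul(-1, -6)) = Add(4, 6) = 10)
Add(Mul(Function('t')(Function('O')(6), -7), -129), Function('b')(-3)) = Add(Mul(10, -129), 0) = Add(-1290, 0) = -1290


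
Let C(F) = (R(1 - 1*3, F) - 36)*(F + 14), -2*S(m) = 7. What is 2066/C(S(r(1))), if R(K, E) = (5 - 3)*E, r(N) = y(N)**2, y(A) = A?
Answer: -4132/903 ≈ -4.5759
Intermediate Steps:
r(N) = N**2
S(m) = -7/2 (S(m) = -1/2*7 = -7/2)
R(K, E) = 2*E
C(F) = (-36 + 2*F)*(14 + F) (C(F) = (2*F - 36)*(F + 14) = (-36 + 2*F)*(14 + F))
2066/C(S(r(1))) = 2066/(-504 - 8*(-7/2) + 2*(-7/2)**2) = 2066/(-504 + 28 + 2*(49/4)) = 2066/(-504 + 28 + 49/2) = 2066/(-903/2) = 2066*(-2/903) = -4132/903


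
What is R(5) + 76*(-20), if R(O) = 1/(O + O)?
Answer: -15199/10 ≈ -1519.9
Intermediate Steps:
R(O) = 1/(2*O)
R(5) + 76*(-20) = (½)/5 + 76*(-20) = (½)*(⅕) - 1520 = ⅒ - 1520 = -15199/10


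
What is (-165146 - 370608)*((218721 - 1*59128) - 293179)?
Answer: 71569233844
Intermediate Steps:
(-165146 - 370608)*((218721 - 1*59128) - 293179) = -535754*((218721 - 59128) - 293179) = -535754*(159593 - 293179) = -535754*(-133586) = 71569233844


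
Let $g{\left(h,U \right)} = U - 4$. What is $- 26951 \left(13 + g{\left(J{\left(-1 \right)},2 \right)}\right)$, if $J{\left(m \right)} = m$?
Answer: $-296461$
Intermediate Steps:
$g{\left(h,U \right)} = -4 + U$ ($g{\left(h,U \right)} = U - 4 = -4 + U$)
$- 26951 \left(13 + g{\left(J{\left(-1 \right)},2 \right)}\right) = - 26951 \left(13 + \left(-4 + 2\right)\right) = - 26951 \left(13 - 2\right) = \left(-26951\right) 11 = -296461$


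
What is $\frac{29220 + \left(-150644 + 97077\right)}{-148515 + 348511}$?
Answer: $- \frac{24347}{199996} \approx -0.12174$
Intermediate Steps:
$\frac{29220 + \left(-150644 + 97077\right)}{-148515 + 348511} = \frac{29220 - 53567}{199996} = \left(-24347\right) \frac{1}{199996} = - \frac{24347}{199996}$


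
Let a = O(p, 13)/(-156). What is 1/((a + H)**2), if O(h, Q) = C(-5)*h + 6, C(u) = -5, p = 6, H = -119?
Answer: 169/2387025 ≈ 7.0799e-5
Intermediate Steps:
O(h, Q) = 6 - 5*h (O(h, Q) = -5*h + 6 = 6 - 5*h)
a = 2/13 (a = (6 - 5*6)/(-156) = (6 - 30)*(-1/156) = -24*(-1/156) = 2/13 ≈ 0.15385)
1/((a + H)**2) = 1/((2/13 - 119)**2) = 1/((-1545/13)**2) = 1/(2387025/169) = 169/2387025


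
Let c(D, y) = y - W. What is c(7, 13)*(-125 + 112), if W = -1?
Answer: -182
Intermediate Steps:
c(D, y) = 1 + y (c(D, y) = y - 1*(-1) = y + 1 = 1 + y)
c(7, 13)*(-125 + 112) = (1 + 13)*(-125 + 112) = 14*(-13) = -182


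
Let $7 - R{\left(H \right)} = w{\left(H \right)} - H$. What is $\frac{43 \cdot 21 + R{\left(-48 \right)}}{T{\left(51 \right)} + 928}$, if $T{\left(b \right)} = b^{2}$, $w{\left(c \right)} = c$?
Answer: $\frac{910}{3529} \approx 0.25786$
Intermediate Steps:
$R{\left(H \right)} = 7$ ($R{\left(H \right)} = 7 - \left(H - H\right) = 7 - 0 = 7 + 0 = 7$)
$\frac{43 \cdot 21 + R{\left(-48 \right)}}{T{\left(51 \right)} + 928} = \frac{43 \cdot 21 + 7}{51^{2} + 928} = \frac{903 + 7}{2601 + 928} = \frac{910}{3529}$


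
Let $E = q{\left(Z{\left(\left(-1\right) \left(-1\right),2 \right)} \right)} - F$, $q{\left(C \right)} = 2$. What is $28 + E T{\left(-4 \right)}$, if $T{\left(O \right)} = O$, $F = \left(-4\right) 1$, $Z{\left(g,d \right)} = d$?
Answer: $4$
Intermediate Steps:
$F = -4$
$E = 6$ ($E = 2 - -4 = 2 + 4 = 6$)
$28 + E T{\left(-4 \right)} = 28 + 6 \left(-4\right) = 28 - 24 = 4$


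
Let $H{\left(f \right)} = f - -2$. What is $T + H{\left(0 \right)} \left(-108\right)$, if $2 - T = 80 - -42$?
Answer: $-336$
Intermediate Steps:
$T = -120$ ($T = 2 - \left(80 - -42\right) = 2 - \left(80 + 42\right) = 2 - 122 = -120$)
$H{\left(f \right)} = 2 + f$ ($H{\left(f \right)} = f + 2 = 2 + f$)
$T + H{\left(0 \right)} \left(-108\right) = -120 + \left(2 + 0\right) \left(-108\right) = -120 + 2 \left(-108\right) = -120 - 216 = -336$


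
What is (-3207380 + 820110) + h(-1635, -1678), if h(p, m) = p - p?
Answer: -2387270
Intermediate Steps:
h(p, m) = 0
(-3207380 + 820110) + h(-1635, -1678) = (-3207380 + 820110) + 0 = -2387270 + 0 = -2387270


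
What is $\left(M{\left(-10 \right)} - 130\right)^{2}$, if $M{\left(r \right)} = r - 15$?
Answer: $24025$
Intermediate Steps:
$M{\left(r \right)} = -15 + r$ ($M{\left(r \right)} = r - 15 = -15 + r$)
$\left(M{\left(-10 \right)} - 130\right)^{2} = \left(\left(-15 - 10\right) - 130\right)^{2} = \left(-25 - 130\right)^{2} = \left(-155\right)^{2} = 24025$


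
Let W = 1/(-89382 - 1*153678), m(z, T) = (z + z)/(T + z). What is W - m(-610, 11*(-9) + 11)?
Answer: -148266949/84827940 ≈ -1.7479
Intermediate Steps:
m(z, T) = 2*z/(T + z) (m(z, T) = (2*z)/(T + z) = 2*z/(T + z))
W = -1/243060 (W = 1/(-89382 - 153678) = 1/(-243060) = -1/243060 ≈ -4.1142e-6)
W - m(-610, 11*(-9) + 11) = -1/243060 - 2*(-610)/((11*(-9) + 11) - 610) = -1/243060 - 2*(-610)/((-99 + 11) - 610) = -1/243060 - 2*(-610)/(-88 - 610) = -1/243060 - 2*(-610)/(-698) = -1/243060 - 2*(-610)*(-1)/698 = -1/243060 - 1*610/349 = -1/243060 - 610/349 = -148266949/84827940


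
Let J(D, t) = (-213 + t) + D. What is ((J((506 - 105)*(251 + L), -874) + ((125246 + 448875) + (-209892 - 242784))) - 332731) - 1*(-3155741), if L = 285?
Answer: 3158304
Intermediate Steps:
J(D, t) = -213 + D + t
((J((506 - 105)*(251 + L), -874) + ((125246 + 448875) + (-209892 - 242784))) - 332731) - 1*(-3155741) = (((-213 + (506 - 105)*(251 + 285) - 874) + ((125246 + 448875) + (-209892 - 242784))) - 332731) - 1*(-3155741) = (((-213 + 401*536 - 874) + (574121 - 452676)) - 332731) + 3155741 = (((-213 + 214936 - 874) + 121445) - 332731) + 3155741 = ((213849 + 121445) - 332731) + 3155741 = (335294 - 332731) + 3155741 = 2563 + 3155741 = 3158304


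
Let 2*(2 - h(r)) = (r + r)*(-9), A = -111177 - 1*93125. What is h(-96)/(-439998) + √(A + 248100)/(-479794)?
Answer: 431/219999 - √43798/479794 ≈ 0.0015229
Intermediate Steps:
A = -204302 (A = -111177 - 93125 = -204302)
h(r) = 2 + 9*r (h(r) = 2 - (r + r)*(-9)/2 = 2 - 2*r*(-9)/2 = 2 - (-9)*r = 2 + 9*r)
h(-96)/(-439998) + √(A + 248100)/(-479794) = (2 + 9*(-96))/(-439998) + √(-204302 + 248100)/(-479794) = (2 - 864)*(-1/439998) + √43798*(-1/479794) = -862*(-1/439998) - √43798/479794 = 431/219999 - √43798/479794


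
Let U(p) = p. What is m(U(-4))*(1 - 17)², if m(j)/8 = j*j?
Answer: 32768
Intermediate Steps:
m(j) = 8*j² (m(j) = 8*(j*j) = 8*j²)
m(U(-4))*(1 - 17)² = (8*(-4)²)*(1 - 17)² = (8*16)*(-16)² = 128*256 = 32768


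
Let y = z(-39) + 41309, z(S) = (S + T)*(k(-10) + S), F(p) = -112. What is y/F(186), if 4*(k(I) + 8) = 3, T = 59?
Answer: -2524/7 ≈ -360.57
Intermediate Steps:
k(I) = -29/4 (k(I) = -8 + (1/4)*3 = -8 + 3/4 = -29/4)
z(S) = (59 + S)*(-29/4 + S) (z(S) = (S + 59)*(-29/4 + S) = (59 + S)*(-29/4 + S))
y = 40384 (y = (-1711/4 + (-39)**2 + (207/4)*(-39)) + 41309 = (-1711/4 + 1521 - 8073/4) + 41309 = -925 + 41309 = 40384)
y/F(186) = 40384/(-112) = 40384*(-1/112) = -2524/7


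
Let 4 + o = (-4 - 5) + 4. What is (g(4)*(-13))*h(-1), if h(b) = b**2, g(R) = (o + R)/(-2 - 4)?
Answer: -65/6 ≈ -10.833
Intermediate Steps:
o = -9 (o = -4 + ((-4 - 5) + 4) = -4 + (-9 + 4) = -4 - 5 = -9)
g(R) = 3/2 - R/6 (g(R) = (-9 + R)/(-2 - 4) = (-9 + R)/(-6) = (-9 + R)*(-1/6) = 3/2 - R/6)
(g(4)*(-13))*h(-1) = ((3/2 - 1/6*4)*(-13))*(-1)**2 = ((3/2 - 2/3)*(-13))*1 = ((5/6)*(-13))*1 = -65/6*1 = -65/6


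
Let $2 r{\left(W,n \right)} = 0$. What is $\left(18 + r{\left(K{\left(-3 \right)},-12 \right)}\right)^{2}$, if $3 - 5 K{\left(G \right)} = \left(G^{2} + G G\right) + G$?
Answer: $324$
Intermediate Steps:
$K{\left(G \right)} = \frac{3}{5} - \frac{2 G^{2}}{5} - \frac{G}{5}$ ($K{\left(G \right)} = \frac{3}{5} - \frac{\left(G^{2} + G G\right) + G}{5} = \frac{3}{5} - \frac{\left(G^{2} + G^{2}\right) + G}{5} = \frac{3}{5} - \frac{2 G^{2} + G}{5} = \frac{3}{5} - \frac{G + 2 G^{2}}{5} = \frac{3}{5} - \left(\frac{G}{5} + \frac{2 G^{2}}{5}\right) = \frac{3}{5} - \frac{2 G^{2}}{5} - \frac{G}{5}$)
$r{\left(W,n \right)} = 0$ ($r{\left(W,n \right)} = \frac{1}{2} \cdot 0 = 0$)
$\left(18 + r{\left(K{\left(-3 \right)},-12 \right)}\right)^{2} = \left(18 + 0\right)^{2} = 18^{2} = 324$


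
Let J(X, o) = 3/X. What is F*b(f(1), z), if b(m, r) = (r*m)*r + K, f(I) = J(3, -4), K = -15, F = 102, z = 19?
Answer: 35292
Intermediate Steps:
f(I) = 1 (f(I) = 3/3 = 3*(1/3) = 1)
b(m, r) = -15 + m*r**2 (b(m, r) = (r*m)*r - 15 = (m*r)*r - 15 = m*r**2 - 15 = -15 + m*r**2)
F*b(f(1), z) = 102*(-15 + 1*19**2) = 102*(-15 + 1*361) = 102*(-15 + 361) = 102*346 = 35292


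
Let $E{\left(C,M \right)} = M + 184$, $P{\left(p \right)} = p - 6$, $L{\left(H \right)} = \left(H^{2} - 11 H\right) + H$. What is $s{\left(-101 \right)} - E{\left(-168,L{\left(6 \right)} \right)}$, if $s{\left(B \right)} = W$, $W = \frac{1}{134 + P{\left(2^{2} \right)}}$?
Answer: $- \frac{21119}{132} \approx -159.99$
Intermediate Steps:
$L{\left(H \right)} = H^{2} - 10 H$
$P{\left(p \right)} = -6 + p$
$E{\left(C,M \right)} = 184 + M$
$W = \frac{1}{132}$ ($W = \frac{1}{134 - \left(6 - 2^{2}\right)} = \frac{1}{134 + \left(-6 + 4\right)} = \frac{1}{134 - 2} = \frac{1}{132} \approx 0.0075758$)
$s{\left(B \right)} = \frac{1}{132}$
$s{\left(-101 \right)} - E{\left(-168,L{\left(6 \right)} \right)} = \frac{1}{132} - \left(184 + 6 \left(-10 + 6\right)\right) = \frac{1}{132} - \left(184 + 6 \left(-4\right)\right) = \frac{1}{132} - \left(184 - 24\right) = \frac{1}{132} - 160 = - \frac{21119}{132}$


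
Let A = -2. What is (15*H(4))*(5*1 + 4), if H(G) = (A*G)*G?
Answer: -4320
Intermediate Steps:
H(G) = -2*G² (H(G) = (-2*G)*G = -2*G²)
(15*H(4))*(5*1 + 4) = (15*(-2*4²))*(5*1 + 4) = (15*(-2*16))*(5 + 4) = (15*(-32))*9 = -480*9 = -4320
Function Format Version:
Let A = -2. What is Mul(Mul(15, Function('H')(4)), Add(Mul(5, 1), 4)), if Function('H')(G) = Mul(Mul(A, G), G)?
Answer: -4320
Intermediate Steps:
Function('H')(G) = Mul(-2, Pow(G, 2)) (Function('H')(G) = Mul(Mul(-2, G), G) = Mul(-2, Pow(G, 2)))
Mul(Mul(15, Function('H')(4)), Add(Mul(5, 1), 4)) = Mul(Mul(15, Mul(-2, Pow(4, 2))), Add(Mul(5, 1), 4)) = Mul(Mul(15, Mul(-2, 16)), Add(5, 4)) = Mul(Mul(15, -32), 9) = Mul(-480, 9) = -4320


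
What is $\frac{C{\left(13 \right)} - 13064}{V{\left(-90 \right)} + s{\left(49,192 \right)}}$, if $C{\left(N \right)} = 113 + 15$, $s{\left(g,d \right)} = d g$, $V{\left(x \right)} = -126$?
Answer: $- \frac{308}{221} \approx -1.3937$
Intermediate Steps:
$C{\left(N \right)} = 128$
$\frac{C{\left(13 \right)} - 13064}{V{\left(-90 \right)} + s{\left(49,192 \right)}} = \frac{128 - 13064}{-126 + 192 \cdot 49} = - \frac{12936}{-126 + 9408} = - \frac{12936}{9282} = \left(-12936\right) \frac{1}{9282} = - \frac{308}{221}$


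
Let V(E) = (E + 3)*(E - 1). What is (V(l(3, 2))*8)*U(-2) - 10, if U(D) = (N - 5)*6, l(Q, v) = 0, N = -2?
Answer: 998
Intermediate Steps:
V(E) = (-1 + E)*(3 + E) (V(E) = (3 + E)*(-1 + E) = (-1 + E)*(3 + E))
U(D) = -42 (U(D) = (-2 - 5)*6 = -7*6 = -42)
(V(l(3, 2))*8)*U(-2) - 10 = ((-3 + 0**2 + 2*0)*8)*(-42) - 10 = ((-3 + 0 + 0)*8)*(-42) - 10 = -3*8*(-42) - 10 = -24*(-42) - 10 = 1008 - 10 = 998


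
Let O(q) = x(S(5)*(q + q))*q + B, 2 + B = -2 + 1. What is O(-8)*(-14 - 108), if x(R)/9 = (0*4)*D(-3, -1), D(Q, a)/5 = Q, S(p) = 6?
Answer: 366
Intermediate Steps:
D(Q, a) = 5*Q
B = -3 (B = -2 + (-2 + 1) = -2 - 1 = -3)
x(R) = 0 (x(R) = 9*((0*4)*(5*(-3))) = 9*(0*(-15)) = 9*0 = 0)
O(q) = -3 (O(q) = 0*q - 3 = 0 - 3 = -3)
O(-8)*(-14 - 108) = -3*(-14 - 108) = -3*(-122) = 366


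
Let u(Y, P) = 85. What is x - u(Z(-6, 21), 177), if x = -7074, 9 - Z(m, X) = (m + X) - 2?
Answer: -7159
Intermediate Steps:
Z(m, X) = 11 - X - m (Z(m, X) = 9 - ((m + X) - 2) = 9 - ((X + m) - 2) = 9 - (-2 + X + m) = 9 + (2 - X - m) = 11 - X - m)
x - u(Z(-6, 21), 177) = -7074 - 1*85 = -7074 - 85 = -7159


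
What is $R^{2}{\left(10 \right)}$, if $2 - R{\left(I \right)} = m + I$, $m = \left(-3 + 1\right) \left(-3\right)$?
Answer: $196$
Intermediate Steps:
$m = 6$ ($m = \left(-2\right) \left(-3\right) = 6$)
$R{\left(I \right)} = -4 - I$ ($R{\left(I \right)} = 2 - \left(6 + I\right) = -4 - I$)
$R^{2}{\left(10 \right)} = \left(-4 - 10\right)^{2} = \left(-14\right)^{2} = 196$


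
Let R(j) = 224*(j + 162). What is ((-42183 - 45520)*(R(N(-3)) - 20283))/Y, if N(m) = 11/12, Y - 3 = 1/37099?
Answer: -14384579392337/30354 ≈ -4.7389e+8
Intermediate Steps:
Y = 111298/37099 (Y = 3 + 1/37099 = 111298/37099 ≈ 3.0000)
N(m) = 11/12 (N(m) = 11*(1/12) = 11/12)
R(j) = 36288 + 224*j (R(j) = 224*(162 + j) = 36288 + 224*j)
((-42183 - 45520)*(R(N(-3)) - 20283))/Y = ((-42183 - 45520)*((36288 + 224*(11/12)) - 20283))/(111298/37099) = -87703*((36288 + 616/3) - 20283)*(37099/111298) = -87703*(109480/3 - 20283)*(37099/111298) = -87703*48631/3*(37099/111298) = -4265084593/3*37099/111298 = -14384579392337/30354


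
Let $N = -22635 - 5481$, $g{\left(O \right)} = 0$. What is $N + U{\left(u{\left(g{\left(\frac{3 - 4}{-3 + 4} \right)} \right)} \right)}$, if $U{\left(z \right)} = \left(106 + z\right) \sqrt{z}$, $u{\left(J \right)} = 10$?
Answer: $-28116 + 116 \sqrt{10} \approx -27749.0$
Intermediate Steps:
$N = -28116$
$U{\left(z \right)} = \sqrt{z} \left(106 + z\right)$
$N + U{\left(u{\left(g{\left(\frac{3 - 4}{-3 + 4} \right)} \right)} \right)} = -28116 + \sqrt{10} \left(106 + 10\right) = -28116 + \sqrt{10} \cdot 116 = -28116 + 116 \sqrt{10}$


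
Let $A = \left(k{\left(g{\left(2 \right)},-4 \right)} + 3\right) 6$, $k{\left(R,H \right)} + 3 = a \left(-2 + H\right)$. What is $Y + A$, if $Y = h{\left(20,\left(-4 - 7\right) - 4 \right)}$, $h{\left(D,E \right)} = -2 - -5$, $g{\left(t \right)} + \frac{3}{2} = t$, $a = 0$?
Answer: $3$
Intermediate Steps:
$g{\left(t \right)} = - \frac{3}{2} + t$
$k{\left(R,H \right)} = -3$ ($k{\left(R,H \right)} = -3 + 0 \left(-2 + H\right) = -3 + 0 = -3$)
$h{\left(D,E \right)} = 3$ ($h{\left(D,E \right)} = -2 + 5 = 3$)
$Y = 3$
$A = 0$ ($A = \left(-3 + 3\right) 6 = 0 \cdot 6 = 0$)
$Y + A = 3 + 0 = 3$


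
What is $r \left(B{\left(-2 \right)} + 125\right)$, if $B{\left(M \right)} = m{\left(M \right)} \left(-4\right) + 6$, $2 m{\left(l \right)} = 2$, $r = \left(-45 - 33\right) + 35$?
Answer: $-5461$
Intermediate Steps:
$r = -43$ ($r = -78 + 35 = -43$)
$m{\left(l \right)} = 1$ ($m{\left(l \right)} = \frac{1}{2} \cdot 2 = 1$)
$B{\left(M \right)} = 2$ ($B{\left(M \right)} = 1 \left(-4\right) + 6 = -4 + 6 = 2$)
$r \left(B{\left(-2 \right)} + 125\right) = - 43 \left(2 + 125\right) = \left(-43\right) 127 = -5461$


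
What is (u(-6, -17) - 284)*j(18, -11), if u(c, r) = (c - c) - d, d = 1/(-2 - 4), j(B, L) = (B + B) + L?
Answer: -42575/6 ≈ -7095.8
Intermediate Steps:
j(B, L) = L + 2*B (j(B, L) = 2*B + L = L + 2*B)
d = -⅙ (d = 1/(-6) = -⅙ ≈ -0.16667)
u(c, r) = ⅙ (u(c, r) = (c - c) - 1*(-⅙) = 0 + ⅙ = ⅙)
(u(-6, -17) - 284)*j(18, -11) = (⅙ - 284)*(-11 + 2*18) = -1703*(-11 + 36)/6 = -1703/6*25 = -42575/6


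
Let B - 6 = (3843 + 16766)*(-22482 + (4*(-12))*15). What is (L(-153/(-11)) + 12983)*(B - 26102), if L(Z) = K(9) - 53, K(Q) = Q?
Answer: -6187379519046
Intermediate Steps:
B = -478170012 (B = 6 + (3843 + 16766)*(-22482 + (4*(-12))*15) = 6 + 20609*(-22482 - 48*15) = 6 + 20609*(-22482 - 720) = 6 + 20609*(-23202) = 6 - 478170018 = -478170012)
L(Z) = -44 (L(Z) = 9 - 53 = -44)
(L(-153/(-11)) + 12983)*(B - 26102) = (-44 + 12983)*(-478170012 - 26102) = 12939*(-478196114) = -6187379519046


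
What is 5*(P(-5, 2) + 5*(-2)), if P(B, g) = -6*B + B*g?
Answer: 50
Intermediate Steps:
5*(P(-5, 2) + 5*(-2)) = 5*(-5*(-6 + 2) + 5*(-2)) = 5*(-5*(-4) - 10) = 5*(20 - 10) = 5*10 = 50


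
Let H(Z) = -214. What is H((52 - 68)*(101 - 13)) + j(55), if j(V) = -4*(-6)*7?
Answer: -46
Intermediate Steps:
j(V) = 168 (j(V) = 24*7 = 168)
H((52 - 68)*(101 - 13)) + j(55) = -214 + 168 = -46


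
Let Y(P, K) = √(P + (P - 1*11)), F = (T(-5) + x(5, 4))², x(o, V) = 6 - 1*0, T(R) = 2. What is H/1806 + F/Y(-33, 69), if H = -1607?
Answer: -1607/1806 - 64*I*√77/77 ≈ -0.88981 - 7.2935*I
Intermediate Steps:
x(o, V) = 6 (x(o, V) = 6 + 0 = 6)
F = 64 (F = (2 + 6)² = 8² = 64)
Y(P, K) = √(-11 + 2*P) (Y(P, K) = √(P + (P - 11)) = √(P + (-11 + P)) = √(-11 + 2*P))
H/1806 + F/Y(-33, 69) = -1607/1806 + 64/(√(-11 + 2*(-33))) = -1607*1/1806 + 64/(√(-11 - 66)) = -1607/1806 + 64/(√(-77)) = -1607/1806 + 64/((I*√77)) = -1607/1806 + 64*(-I*√77/77) = -1607/1806 - 64*I*√77/77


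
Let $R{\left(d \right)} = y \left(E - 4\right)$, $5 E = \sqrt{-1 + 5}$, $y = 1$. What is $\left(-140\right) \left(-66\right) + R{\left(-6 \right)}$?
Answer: $\frac{46182}{5} \approx 9236.4$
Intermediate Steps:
$E = \frac{2}{5}$ ($E = \frac{\sqrt{-1 + 5}}{5} = \frac{\sqrt{4}}{5} = \frac{1}{5} \cdot 2 = \frac{2}{5} \approx 0.4$)
$R{\left(d \right)} = - \frac{18}{5}$ ($R{\left(d \right)} = 1 \left(\frac{2}{5} - 4\right) = 1 \left(- \frac{18}{5}\right) = - \frac{18}{5}$)
$\left(-140\right) \left(-66\right) + R{\left(-6 \right)} = \left(-140\right) \left(-66\right) - \frac{18}{5} = 9240 - \frac{18}{5} = \frac{46182}{5}$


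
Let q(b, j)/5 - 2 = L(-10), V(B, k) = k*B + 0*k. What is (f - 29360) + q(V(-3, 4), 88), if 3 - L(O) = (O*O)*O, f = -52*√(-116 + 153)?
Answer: -24335 - 52*√37 ≈ -24651.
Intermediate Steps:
f = -52*√37 ≈ -316.30
V(B, k) = B*k (V(B, k) = B*k + 0 = B*k)
L(O) = 3 - O³ (L(O) = 3 - O*O*O = 3 - O²*O = 3 - O³)
q(b, j) = 5025 (q(b, j) = 10 + 5*(3 - 1*(-10)³) = 10 + 5*(3 - 1*(-1000)) = 10 + 5*(3 + 1000) = 10 + 5*1003 = 10 + 5015 = 5025)
(f - 29360) + q(V(-3, 4), 88) = (-52*√37 - 29360) + 5025 = (-29360 - 52*√37) + 5025 = -24335 - 52*√37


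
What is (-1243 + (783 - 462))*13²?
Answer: -155818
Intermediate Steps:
(-1243 + (783 - 462))*13² = (-1243 + 321)*169 = -922*169 = -155818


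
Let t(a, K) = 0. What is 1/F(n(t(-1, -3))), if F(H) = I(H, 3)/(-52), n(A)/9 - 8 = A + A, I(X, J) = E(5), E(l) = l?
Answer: -52/5 ≈ -10.400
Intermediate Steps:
I(X, J) = 5
n(A) = 72 + 18*A (n(A) = 72 + 9*(A + A) = 72 + 9*(2*A) = 72 + 18*A)
F(H) = -5/52 (F(H) = 5/(-52) = 5*(-1/52) = -5/52)
1/F(n(t(-1, -3))) = 1/(-5/52) = -52/5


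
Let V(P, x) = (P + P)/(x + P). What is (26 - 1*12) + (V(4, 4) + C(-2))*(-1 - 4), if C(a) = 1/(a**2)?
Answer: 31/4 ≈ 7.7500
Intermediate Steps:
V(P, x) = 2*P/(P + x) (V(P, x) = (2*P)/(P + x) = 2*P/(P + x))
C(a) = a**(-2)
(26 - 1*12) + (V(4, 4) + C(-2))*(-1 - 4) = (26 - 1*12) + (2*4/(4 + 4) + (-2)**(-2))*(-1 - 4) = (26 - 12) + (2*4/8 + 1/4)*(-5) = 14 + (2*4*(1/8) + 1/4)*(-5) = 14 + (1 + 1/4)*(-5) = 14 + (5/4)*(-5) = 14 - 25/4 = 31/4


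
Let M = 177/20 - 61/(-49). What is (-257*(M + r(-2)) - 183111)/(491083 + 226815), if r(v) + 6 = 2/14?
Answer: -180516101/703540040 ≈ -0.25658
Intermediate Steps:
r(v) = -41/7 (r(v) = -6 + 2/14 = -6 + 2*(1/14) = -6 + ⅐ = -41/7)
M = 9893/980 (M = 177*(1/20) - 61*(-1/49) = 177/20 + 61/49 = 9893/980 ≈ 10.095)
(-257*(M + r(-2)) - 183111)/(491083 + 226815) = (-257*(9893/980 - 41/7) - 183111)/(491083 + 226815) = (-257*4153/980 - 183111)/717898 = (-1067321/980 - 183111)*(1/717898) = -180516101/980*1/717898 = -180516101/703540040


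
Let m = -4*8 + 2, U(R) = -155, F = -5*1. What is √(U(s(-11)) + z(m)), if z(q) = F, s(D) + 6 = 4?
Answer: 4*I*√10 ≈ 12.649*I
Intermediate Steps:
s(D) = -2 (s(D) = -6 + 4 = -2)
F = -5
m = -30 (m = -32 + 2 = -30)
z(q) = -5
√(U(s(-11)) + z(m)) = √(-155 - 5) = √(-160) = 4*I*√10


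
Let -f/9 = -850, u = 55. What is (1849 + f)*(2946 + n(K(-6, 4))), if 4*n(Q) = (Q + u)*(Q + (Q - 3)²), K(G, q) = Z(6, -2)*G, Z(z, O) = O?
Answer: 171124485/4 ≈ 4.2781e+7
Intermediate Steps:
K(G, q) = -2*G
f = 7650 (f = -9*(-850) = 7650)
n(Q) = (55 + Q)*(Q + (-3 + Q)²)/4 (n(Q) = ((Q + 55)*(Q + (Q - 3)²))/4 = ((55 + Q)*(Q + (-3 + Q)²))/4 = (55 + Q)*(Q + (-3 + Q)²)/4)
(1849 + f)*(2946 + n(K(-6, 4))) = (1849 + 7650)*(2946 + (495/4 - (-133)*(-6) + (-2*(-6))³/4 + 25*(-2*(-6))²/2)) = 9499*(2946 + (495/4 - 133/2*12 + (¼)*12³ + (25/2)*12²)) = 9499*(2946 + (495/4 - 798 + (¼)*1728 + (25/2)*144)) = 9499*(2946 + (495/4 - 798 + 432 + 1800)) = 9499*(2946 + 6231/4) = 9499*(18015/4) = 171124485/4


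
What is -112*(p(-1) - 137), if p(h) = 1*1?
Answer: 15232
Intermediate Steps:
p(h) = 1
-112*(p(-1) - 137) = -112*(1 - 137) = -112*(-136) = 15232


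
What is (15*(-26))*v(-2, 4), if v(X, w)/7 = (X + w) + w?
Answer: -16380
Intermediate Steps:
v(X, w) = 7*X + 14*w (v(X, w) = 7*((X + w) + w) = 7*(X + 2*w) = 7*X + 14*w)
(15*(-26))*v(-2, 4) = (15*(-26))*(7*(-2) + 14*4) = -390*(-14 + 56) = -390*42 = -16380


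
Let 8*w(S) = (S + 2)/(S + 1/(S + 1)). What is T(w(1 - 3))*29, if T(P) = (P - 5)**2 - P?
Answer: 725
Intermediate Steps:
w(S) = (2 + S)/(8*(S + 1/(1 + S))) (w(S) = ((S + 2)/(S + 1/(S + 1)))/8 = ((2 + S)/(S + 1/(1 + S)))/8 = (2 + S)/(8*(S + 1/(1 + S))))
T(P) = (-5 + P)**2 - P
T(w(1 - 3))*29 = ((-5 + (2 + (1 - 3)**2 + 3*(1 - 3))/(8*(1 + (1 - 3) + (1 - 3)**2)))**2 - (2 + (1 - 3)**2 + 3*(1 - 3))/(8*(1 + (1 - 3) + (1 - 3)**2)))*29 = ((-5 + (2 + (-2)**2 + 3*(-2))/(8*(1 - 2 + (-2)**2)))**2 - (2 + (-2)**2 + 3*(-2))/(8*(1 - 2 + (-2)**2)))*29 = ((-5 + (2 + 4 - 6)/(8*(1 - 2 + 4)))**2 - (2 + 4 - 6)/(8*(1 - 2 + 4)))*29 = ((-5 + (1/8)*0/3)**2 - 0/(8*3))*29 = ((-5 + (1/8)*(1/3)*0)**2 - 0/(8*3))*29 = ((-5 + 0)**2 - 1*0)*29 = ((-5)**2 + 0)*29 = (25 + 0)*29 = 25*29 = 725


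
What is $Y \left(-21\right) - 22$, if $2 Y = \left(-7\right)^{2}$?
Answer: $- \frac{1073}{2} \approx -536.5$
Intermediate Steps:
$Y = \frac{49}{2}$ ($Y = \frac{\left(-7\right)^{2}}{2} = \frac{1}{2} \cdot 49 = \frac{49}{2} \approx 24.5$)
$Y \left(-21\right) - 22 = \frac{49}{2} \left(-21\right) - 22 = - \frac{1029}{2} - 22 = - \frac{1073}{2}$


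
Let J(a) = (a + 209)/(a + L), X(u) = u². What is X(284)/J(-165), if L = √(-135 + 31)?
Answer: -302460 + 40328*I*√26/11 ≈ -3.0246e+5 + 18694.0*I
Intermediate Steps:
L = 2*I*√26 (L = √(-104) = 2*I*√26 ≈ 10.198*I)
J(a) = (209 + a)/(a + 2*I*√26) (J(a) = (a + 209)/(a + 2*I*√26) = (209 + a)/(a + 2*I*√26))
X(284)/J(-165) = 284²/(((209 - 165)/(-165 + 2*I*√26))) = 80656/((44/(-165 + 2*I*√26))) = 80656*(-15/4 + I*√26/22) = -302460 + 40328*I*√26/11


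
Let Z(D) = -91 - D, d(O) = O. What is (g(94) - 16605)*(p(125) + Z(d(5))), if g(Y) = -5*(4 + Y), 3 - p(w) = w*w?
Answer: 268699210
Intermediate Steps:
p(w) = 3 - w**2 (p(w) = 3 - w*w = 3 - w**2)
g(Y) = -20 - 5*Y
(g(94) - 16605)*(p(125) + Z(d(5))) = ((-20 - 5*94) - 16605)*((3 - 1*125**2) + (-91 - 1*5)) = ((-20 - 470) - 16605)*((3 - 1*15625) + (-91 - 5)) = (-490 - 16605)*((3 - 15625) - 96) = -17095*(-15622 - 96) = -17095*(-15718) = 268699210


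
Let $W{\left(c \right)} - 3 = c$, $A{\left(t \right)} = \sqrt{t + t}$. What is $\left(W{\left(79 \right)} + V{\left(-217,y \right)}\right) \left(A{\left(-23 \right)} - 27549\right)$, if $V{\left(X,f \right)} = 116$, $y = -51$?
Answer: $-5454702 + 198 i \sqrt{46} \approx -5.4547 \cdot 10^{6} + 1342.9 i$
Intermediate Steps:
$A{\left(t \right)} = \sqrt{2} \sqrt{t}$ ($A{\left(t \right)} = \sqrt{2 t} = \sqrt{2} \sqrt{t}$)
$W{\left(c \right)} = 3 + c$
$\left(W{\left(79 \right)} + V{\left(-217,y \right)}\right) \left(A{\left(-23 \right)} - 27549\right) = \left(\left(3 + 79\right) + 116\right) \left(\sqrt{2} \sqrt{-23} - 27549\right) = \left(82 + 116\right) \left(\sqrt{2} i \sqrt{23} - 27549\right) = 198 \left(i \sqrt{46} - 27549\right) = 198 \left(-27549 + i \sqrt{46}\right) = -5454702 + 198 i \sqrt{46}$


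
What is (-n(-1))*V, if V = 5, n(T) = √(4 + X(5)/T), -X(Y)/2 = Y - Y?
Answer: -10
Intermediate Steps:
X(Y) = 0 (X(Y) = -2*(Y - Y) = -2*0 = 0)
n(T) = 2 (n(T) = √(4 + 0/T) = √(4 + 0) = √4 = 2)
(-n(-1))*V = -1*2*5 = -2*5 = -10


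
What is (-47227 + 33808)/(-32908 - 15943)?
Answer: 13419/48851 ≈ 0.27469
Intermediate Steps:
(-47227 + 33808)/(-32908 - 15943) = -13419/(-48851) = -13419*(-1/48851) = 13419/48851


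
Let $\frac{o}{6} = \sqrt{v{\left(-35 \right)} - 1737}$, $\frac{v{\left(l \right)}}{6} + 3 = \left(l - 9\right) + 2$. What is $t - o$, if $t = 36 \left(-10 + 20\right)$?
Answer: $360 - 18 i \sqrt{223} \approx 360.0 - 268.8 i$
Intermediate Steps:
$v{\left(l \right)} = -60 + 6 l$ ($v{\left(l \right)} = -18 + 6 \left(\left(l - 9\right) + 2\right) = -18 + 6 \left(\left(-9 + l\right) + 2\right) = -18 + 6 \left(-7 + l\right) = -18 + \left(-42 + 6 l\right) = -60 + 6 l$)
$o = 18 i \sqrt{223}$ ($o = 6 \sqrt{\left(-60 + 6 \left(-35\right)\right) - 1737} = 6 \sqrt{\left(-60 - 210\right) - 1737} = 6 \sqrt{-270 - 1737} = 6 \sqrt{-2007} = 6 \cdot 3 i \sqrt{223} = 18 i \sqrt{223} \approx 268.8 i$)
$t = 360$ ($t = 36 \cdot 10 = 360$)
$t - o = 360 - 18 i \sqrt{223}$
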